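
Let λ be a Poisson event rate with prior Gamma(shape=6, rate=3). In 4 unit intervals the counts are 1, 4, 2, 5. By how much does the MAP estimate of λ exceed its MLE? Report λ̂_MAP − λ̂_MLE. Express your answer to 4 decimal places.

Σxᵢ = 12. Posterior is Gamma(18, 7); MAP = (18−1)/7 = 17/7 ≈ 2.42857.
MLE = x̄ = 12/4 ≈ 3.00000.
Difference = 17/7 − 12/4 = -4/7 ≈ -0.5714.

MAP − MLE = -0.5714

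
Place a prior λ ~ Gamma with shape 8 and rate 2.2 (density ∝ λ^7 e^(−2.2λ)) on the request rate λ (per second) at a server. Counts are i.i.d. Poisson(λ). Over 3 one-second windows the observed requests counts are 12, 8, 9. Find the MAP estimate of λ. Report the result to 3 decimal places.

Σxᵢ = 12+8+9 = 29, with n = 3.
Posterior ∝ λ^7e^(−2.2λ) · λ^29e^(−3λ) = λ^36e^(−5.2λ), i.e. Gamma(shape=37, rate=5.2).
The mode of a Gamma(a, b) with a ≥ 1 (shape–rate) is (a−1)/b = 36/5.2 ≈ 6.923.

λ̂_MAP = 6.923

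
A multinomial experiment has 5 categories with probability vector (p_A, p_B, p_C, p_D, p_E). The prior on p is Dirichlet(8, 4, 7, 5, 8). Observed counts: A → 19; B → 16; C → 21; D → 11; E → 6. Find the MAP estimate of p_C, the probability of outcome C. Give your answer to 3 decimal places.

MAP estimate of p_C = 0.270

The posterior is Dirichlet(αᵢ + nᵢ) = Dirichlet(27, 20, 28, 16, 14).
For a Dirichlet(a₁,…,a_K) with all aᵢ > 1, the mode has j-th component (aⱼ − 1)/(Σaᵢ − K).
Here Σaᵢ = 105 and K = 5, so p_C = (28 − 1)/(105 − 5) = 27/100 ≈ 0.270.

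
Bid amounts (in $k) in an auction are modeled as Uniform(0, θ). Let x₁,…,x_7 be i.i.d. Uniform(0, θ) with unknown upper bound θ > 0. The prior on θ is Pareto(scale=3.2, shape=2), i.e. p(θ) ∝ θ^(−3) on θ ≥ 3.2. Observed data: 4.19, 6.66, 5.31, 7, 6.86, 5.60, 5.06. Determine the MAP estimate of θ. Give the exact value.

θ̂_MAP = 7

The Uniform(0, θ) likelihood is θ^(−n) for θ ≥ max(xᵢ), zero otherwise. Here max(xᵢ) = 7.
Posterior ∝ θ^(−3) · θ^(−7) = θ^(−10) on θ ≥ max(3.2, 7) = 7.
This density is strictly decreasing in θ, so the posterior mode lies at the lower boundary of the support.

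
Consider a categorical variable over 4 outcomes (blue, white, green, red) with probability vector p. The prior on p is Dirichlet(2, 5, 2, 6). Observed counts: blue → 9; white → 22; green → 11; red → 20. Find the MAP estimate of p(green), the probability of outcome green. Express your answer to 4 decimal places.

MAP estimate of p(green) = 0.1644

The posterior is Dirichlet(αᵢ + nᵢ) = Dirichlet(11, 27, 13, 26).
For a Dirichlet(a₁,…,a_K) with all aᵢ > 1, the mode has j-th component (aⱼ − 1)/(Σaᵢ − K).
Here Σaᵢ = 77 and K = 4, so p(green) = (13 − 1)/(77 − 4) = 12/73 ≈ 0.1644.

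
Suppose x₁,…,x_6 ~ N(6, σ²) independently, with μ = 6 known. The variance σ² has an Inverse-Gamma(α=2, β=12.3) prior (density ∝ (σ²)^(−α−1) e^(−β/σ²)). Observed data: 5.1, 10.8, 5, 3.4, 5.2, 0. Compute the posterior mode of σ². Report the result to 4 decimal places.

σ̂²_MAP = 7.7375

Sum of squared deviations about the known mean: SS = (5.1−6)² + (10.8−6)² + (5−6)² + (3.4−6)² + (5.2−6)² + (0−6)² = 68.25.
The Normal likelihood contributes (σ²)^(−n/2) exp(−SS/(2σ²)), so the posterior is Inverse-Gamma(α + n/2, β + SS/2) = Inverse-Gamma(5, 46.425).
The mode of Inverse-Gamma(a, b) is b/(a+1) = 46.425/6 ≈ 7.7375.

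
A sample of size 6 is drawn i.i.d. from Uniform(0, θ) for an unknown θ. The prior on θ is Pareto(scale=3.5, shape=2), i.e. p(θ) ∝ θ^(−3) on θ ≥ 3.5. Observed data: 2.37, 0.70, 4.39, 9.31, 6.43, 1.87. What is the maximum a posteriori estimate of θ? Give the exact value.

The Uniform(0, θ) likelihood is θ^(−n) for θ ≥ max(xᵢ), zero otherwise. Here max(xᵢ) = 9.31.
Posterior ∝ θ^(−3) · θ^(−6) = θ^(−9) on θ ≥ max(3.5, 9.31) = 9.31.
This density is strictly decreasing in θ, so the posterior mode lies at the lower boundary of the support.

θ̂_MAP = 9.31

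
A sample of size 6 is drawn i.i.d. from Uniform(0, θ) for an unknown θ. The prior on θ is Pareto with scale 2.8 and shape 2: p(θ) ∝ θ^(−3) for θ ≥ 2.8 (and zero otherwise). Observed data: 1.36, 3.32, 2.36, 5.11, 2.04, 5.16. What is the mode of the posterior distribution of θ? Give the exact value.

The Uniform(0, θ) likelihood is θ^(−n) for θ ≥ max(xᵢ), zero otherwise. Here max(xᵢ) = 5.16.
Posterior ∝ θ^(−3) · θ^(−6) = θ^(−9) on θ ≥ max(2.8, 5.16) = 5.16.
This density is strictly decreasing in θ, so the posterior mode lies at the lower boundary of the support.

θ̂_MAP = 5.16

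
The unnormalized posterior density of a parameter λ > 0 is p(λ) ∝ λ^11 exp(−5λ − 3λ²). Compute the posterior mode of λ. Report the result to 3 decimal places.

λ̂_MAP = 1.000

ℓ'(λ) = 11/λ − 5 − 6λ. Setting this to zero and multiplying by λ: 6λ² + 5λ − 11 = 0.
λ = (−5 + √(5² + 4·6·11)) / (2·6) = (−5 + √289) / 12 = (−5 + 17)/12 = 1.
ℓ''(λ) = −11/λ² − 6 < 0, confirming a maximum.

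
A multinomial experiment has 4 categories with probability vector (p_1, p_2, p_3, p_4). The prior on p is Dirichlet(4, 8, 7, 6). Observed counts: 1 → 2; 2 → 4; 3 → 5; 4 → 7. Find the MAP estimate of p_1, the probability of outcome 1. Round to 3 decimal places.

MAP estimate: 0.128

The posterior is Dirichlet(αᵢ + nᵢ) = Dirichlet(6, 12, 12, 13).
For a Dirichlet(a₁,…,a_K) with all aᵢ > 1, the mode has j-th component (aⱼ − 1)/(Σaᵢ − K).
Here Σaᵢ = 43 and K = 4, so p_1 = (6 − 1)/(43 − 4) = 5/39 ≈ 0.128.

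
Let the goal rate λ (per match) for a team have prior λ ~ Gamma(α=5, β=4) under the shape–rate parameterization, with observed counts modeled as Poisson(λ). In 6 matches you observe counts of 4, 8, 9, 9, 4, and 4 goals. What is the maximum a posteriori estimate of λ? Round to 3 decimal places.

λ̂_MAP = 4.200

Σxᵢ = 4+8+9+9+4+4 = 38, with n = 6.
Posterior ∝ λ^4e^(−4λ) · λ^38e^(−6λ) = λ^42e^(−10λ), i.e. Gamma(shape=43, rate=10).
The mode of a Gamma(a, b) with a ≥ 1 (shape–rate) is (a−1)/b = 42/10 ≈ 4.200.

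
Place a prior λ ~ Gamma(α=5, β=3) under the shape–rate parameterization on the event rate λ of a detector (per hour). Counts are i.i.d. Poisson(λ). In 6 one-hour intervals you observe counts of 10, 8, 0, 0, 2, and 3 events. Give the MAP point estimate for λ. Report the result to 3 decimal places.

Σxᵢ = 10+8+0+0+2+3 = 23, with n = 6.
Posterior ∝ λ^4e^(−3λ) · λ^23e^(−6λ) = λ^27e^(−9λ), i.e. Gamma(shape=28, rate=9).
The mode of a Gamma(a, b) with a ≥ 1 (shape–rate) is (a−1)/b = 27/9 ≈ 3.000.

λ̂_MAP = 3.000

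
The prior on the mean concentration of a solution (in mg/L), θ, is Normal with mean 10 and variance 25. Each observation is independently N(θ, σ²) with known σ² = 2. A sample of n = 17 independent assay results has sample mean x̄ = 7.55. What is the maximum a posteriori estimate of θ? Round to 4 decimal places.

θ̂_MAP = 7.5615

n = 17, x̄ = 7.55.
For a Normal prior and Normal likelihood with known variance, the posterior is Normal; its mode equals its mean, the precision-weighted average.
Prior precision 1/σ₀² = 1/25 = 0.04; data precision n/σ² = 17/2 = 8.5.
θ̂ = (0.04·10 + 8.5·7.55) / (0.04 + 8.5) = 64.575/8.54 = 1845/244 ≈ 7.5615.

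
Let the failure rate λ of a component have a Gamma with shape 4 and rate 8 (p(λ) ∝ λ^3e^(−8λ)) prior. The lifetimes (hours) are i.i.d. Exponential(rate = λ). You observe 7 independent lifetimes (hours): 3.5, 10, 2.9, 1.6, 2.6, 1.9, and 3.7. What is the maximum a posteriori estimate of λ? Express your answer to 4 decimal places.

λ̂_MAP = 0.2924

The Exponential(rate=λ) likelihood is ∝ λ^n e^(−λΣtᵢ). Here n = 7 and Σtᵢ = 3.5 + 10 + 2.9 + 1.6 + 2.6 + 1.9 + 3.7 = 26.2.
Posterior ∝ λ^3e^(−8λ) · λ^7e^(−26.2λ) = λ^10e^(−34.2λ), i.e. Gamma(11, 34.2).
Mode = (a−1)/b = 10/34.2 ≈ 0.2924.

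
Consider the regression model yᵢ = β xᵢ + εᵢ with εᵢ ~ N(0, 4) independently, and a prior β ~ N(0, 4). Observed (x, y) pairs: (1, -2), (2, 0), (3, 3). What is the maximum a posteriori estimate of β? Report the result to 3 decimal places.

log p(β | y) = −Σ(yᵢ − βxᵢ)²/(2·4) − β²/(2·4) + const.
Setting the derivative to zero: Σxᵢ(yᵢ − βxᵢ)/4 − β/4 = 0, so β = Σxᵢyᵢ / (Σxᵢ² + σ²/τ²).
Σxᵢyᵢ = 1·(-2) + 2·0 + 3·3 = 7; Σxᵢ² = 14; σ²/τ² = 1.
β̂_MAP = 7 / (14 + 1) = 7/15 ≈ 0.467.

β̂_MAP = 0.467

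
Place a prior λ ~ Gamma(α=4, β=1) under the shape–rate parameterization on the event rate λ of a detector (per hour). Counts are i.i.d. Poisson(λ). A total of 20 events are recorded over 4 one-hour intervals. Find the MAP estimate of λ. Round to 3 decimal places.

λ̂_MAP = 4.600

Σxᵢ = 20, n = 4.
Posterior ∝ λ^3e^(−1λ) · λ^20e^(−4λ) = λ^23e^(−5λ), i.e. Gamma(shape=24, rate=5).
The mode of a Gamma(a, b) with a ≥ 1 (shape–rate) is (a−1)/b = 23/5 ≈ 4.600.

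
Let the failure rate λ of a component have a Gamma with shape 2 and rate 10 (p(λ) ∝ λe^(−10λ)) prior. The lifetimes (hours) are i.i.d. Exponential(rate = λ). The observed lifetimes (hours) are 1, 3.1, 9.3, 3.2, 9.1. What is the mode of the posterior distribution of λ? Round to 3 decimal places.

λ̂_MAP = 0.168

The Exponential(rate=λ) likelihood is ∝ λ^n e^(−λΣtᵢ). Here n = 5 and Σtᵢ = 1 + 3.1 + 9.3 + 3.2 + 9.1 = 25.7.
Posterior ∝ λe^(−10λ) · λ^5e^(−25.7λ) = λ^6e^(−35.7λ), i.e. Gamma(7, 35.7).
Mode = (a−1)/b = 6/35.7 ≈ 0.168.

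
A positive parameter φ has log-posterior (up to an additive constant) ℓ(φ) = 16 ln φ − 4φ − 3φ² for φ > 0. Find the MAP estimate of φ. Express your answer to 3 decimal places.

φ̂_MAP = 1.333

ℓ'(φ) = 16/φ − 4 − 6φ. Setting this to zero and multiplying by φ: 6φ² + 4φ − 16 = 0.
φ = (−4 + √(4² + 4·6·16)) / (2·6) = (−4 + √400) / 12 = (−4 + 20)/12 = 4/3.
ℓ''(φ) = −16/φ² − 6 < 0, confirming a maximum.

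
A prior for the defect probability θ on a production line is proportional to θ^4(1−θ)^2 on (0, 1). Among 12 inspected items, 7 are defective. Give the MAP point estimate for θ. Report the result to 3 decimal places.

The prior density ∝ θ^4(1−θ)^2 is the kernel of Beta(5, 3).
Data: 7 successes in 12 trials. The binomial likelihood contributes θ^7(1−θ)^5, so the posterior is Beta(5+7, 3+5) = Beta(12, 8).
For Beta(a, b) with a, b > 1 the mode is (a−1)/(a+b−2) = 11/18 ≈ 0.611.

θ̂_MAP = 0.611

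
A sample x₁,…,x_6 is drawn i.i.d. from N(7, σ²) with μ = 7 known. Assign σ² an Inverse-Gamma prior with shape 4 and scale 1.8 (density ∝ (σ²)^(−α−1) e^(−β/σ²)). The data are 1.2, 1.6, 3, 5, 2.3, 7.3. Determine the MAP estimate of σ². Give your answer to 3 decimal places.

σ̂²_MAP = 6.786

Sum of squared deviations about the known mean: SS = (1.2−7)² + (1.6−7)² + (3−7)² + (5−7)² + (2.3−7)² + (7.3−7)² = 104.98.
The Normal likelihood contributes (σ²)^(−n/2) exp(−SS/(2σ²)), so the posterior is Inverse-Gamma(α + n/2, β + SS/2) = Inverse-Gamma(7, 54.29).
The mode of Inverse-Gamma(a, b) is b/(a+1) = 54.29/8 ≈ 6.786.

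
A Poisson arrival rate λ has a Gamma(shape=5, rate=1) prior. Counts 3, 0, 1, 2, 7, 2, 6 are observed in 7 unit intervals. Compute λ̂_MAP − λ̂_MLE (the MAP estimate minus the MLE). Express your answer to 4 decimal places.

Σxᵢ = 21. Posterior is Gamma(26, 8); MAP = (26−1)/8 = 25/8 ≈ 3.12500.
MLE = x̄ = 21/7 ≈ 3.00000.
Difference = 25/8 − 21/7 = 1/8 ≈ 0.1250.

MAP − MLE = 0.1250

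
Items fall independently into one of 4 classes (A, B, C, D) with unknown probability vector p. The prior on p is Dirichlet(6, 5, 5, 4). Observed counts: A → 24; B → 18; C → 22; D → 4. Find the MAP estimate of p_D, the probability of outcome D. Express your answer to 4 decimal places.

The posterior is Dirichlet(αᵢ + nᵢ) = Dirichlet(30, 23, 27, 8).
For a Dirichlet(a₁,…,a_K) with all aᵢ > 1, the mode has j-th component (aⱼ − 1)/(Σaᵢ − K).
Here Σaᵢ = 88 and K = 4, so p_D = (8 − 1)/(88 − 4) = 7/84 ≈ 0.0833.

MAP estimate of p_D = 0.0833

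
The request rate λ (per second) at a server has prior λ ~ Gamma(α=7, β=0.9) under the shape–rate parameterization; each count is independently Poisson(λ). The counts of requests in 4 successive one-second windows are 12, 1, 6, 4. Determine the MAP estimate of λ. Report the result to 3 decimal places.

λ̂_MAP = 5.918

Σxᵢ = 12+1+6+4 = 23, with n = 4.
Posterior ∝ λ^6e^(−0.9λ) · λ^23e^(−4λ) = λ^29e^(−4.9λ), i.e. Gamma(shape=30, rate=4.9).
The mode of a Gamma(a, b) with a ≥ 1 (shape–rate) is (a−1)/b = 29/4.9 ≈ 5.918.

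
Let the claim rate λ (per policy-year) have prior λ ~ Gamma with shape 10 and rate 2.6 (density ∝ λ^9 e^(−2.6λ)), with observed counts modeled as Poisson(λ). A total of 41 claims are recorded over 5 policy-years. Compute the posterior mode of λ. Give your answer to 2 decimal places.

λ̂_MAP = 6.58

Σxᵢ = 41, n = 5.
Posterior ∝ λ^9e^(−2.6λ) · λ^41e^(−5λ) = λ^50e^(−7.6λ), i.e. Gamma(shape=51, rate=7.6).
The mode of a Gamma(a, b) with a ≥ 1 (shape–rate) is (a−1)/b = 50/7.6 ≈ 6.58.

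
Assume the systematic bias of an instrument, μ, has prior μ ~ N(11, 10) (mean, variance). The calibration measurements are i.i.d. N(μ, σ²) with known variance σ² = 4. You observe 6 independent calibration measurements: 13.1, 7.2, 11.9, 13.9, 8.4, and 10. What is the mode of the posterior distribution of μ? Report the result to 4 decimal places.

μ̂_MAP = 10.7656

n = 6; x̄ = (13.1 + 7.2 + 11.9 + 13.9 + 8.4 + 10)/6 = 64.5/6 = 10.75.
For a Normal prior and Normal likelihood with known variance, the posterior is Normal; its mode equals its mean, the precision-weighted average.
Prior precision 1/σ₀² = 1/10 = 0.1; data precision n/σ² = 6/4 = 1.5.
μ̂ = (0.1·11 + 1.5·10.75) / (0.1 + 1.5) = 17.225/1.6 = 10.765625 ≈ 10.7656.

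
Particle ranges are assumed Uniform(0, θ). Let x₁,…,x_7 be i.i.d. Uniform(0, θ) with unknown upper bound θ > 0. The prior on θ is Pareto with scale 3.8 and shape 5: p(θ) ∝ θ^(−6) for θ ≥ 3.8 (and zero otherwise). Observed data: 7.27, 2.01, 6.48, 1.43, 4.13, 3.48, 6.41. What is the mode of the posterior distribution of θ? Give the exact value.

The Uniform(0, θ) likelihood is θ^(−n) for θ ≥ max(xᵢ), zero otherwise. Here max(xᵢ) = 7.27.
Posterior ∝ θ^(−6) · θ^(−7) = θ^(−13) on θ ≥ max(3.8, 7.27) = 7.27.
This density is strictly decreasing in θ, so the posterior mode lies at the lower boundary of the support.

θ̂_MAP = 7.27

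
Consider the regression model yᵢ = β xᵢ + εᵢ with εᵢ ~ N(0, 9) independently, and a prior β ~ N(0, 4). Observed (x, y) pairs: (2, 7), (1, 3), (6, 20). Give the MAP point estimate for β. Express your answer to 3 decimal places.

log p(β | y) = −Σ(yᵢ − βxᵢ)²/(2·9) − β²/(2·4) + const.
Setting the derivative to zero: Σxᵢ(yᵢ − βxᵢ)/9 − β/4 = 0, so β = Σxᵢyᵢ / (Σxᵢ² + σ²/τ²).
Σxᵢyᵢ = 2·7 + 1·3 + 6·20 = 137; Σxᵢ² = 41; σ²/τ² = 2.25.
β̂_MAP = 137 / (41 + 2.25) = 137/43.25 ≈ 3.168.

β̂_MAP = 3.168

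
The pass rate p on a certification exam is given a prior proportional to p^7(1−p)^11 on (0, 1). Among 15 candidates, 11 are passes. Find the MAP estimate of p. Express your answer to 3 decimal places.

The prior density ∝ p^7(1−p)^11 is the kernel of Beta(8, 12).
Data: 11 successes in 15 trials. The binomial likelihood contributes p^11(1−p)^4, so the posterior is Beta(8+11, 12+4) = Beta(19, 16).
For Beta(a, b) with a, b > 1 the mode is (a−1)/(a+b−2) = 18/33 ≈ 0.545.

p̂_MAP = 0.545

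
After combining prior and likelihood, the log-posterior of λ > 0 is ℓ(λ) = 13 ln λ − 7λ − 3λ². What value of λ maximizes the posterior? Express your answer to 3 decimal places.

λ̂_MAP = 1.000

ℓ'(λ) = 13/λ − 7 − 6λ. Setting this to zero and multiplying by λ: 6λ² + 7λ − 13 = 0.
λ = (−7 + √(7² + 4·6·13)) / (2·6) = (−7 + √361) / 12 = (−7 + 19)/12 = 1.
ℓ''(λ) = −13/λ² − 6 < 0, confirming a maximum.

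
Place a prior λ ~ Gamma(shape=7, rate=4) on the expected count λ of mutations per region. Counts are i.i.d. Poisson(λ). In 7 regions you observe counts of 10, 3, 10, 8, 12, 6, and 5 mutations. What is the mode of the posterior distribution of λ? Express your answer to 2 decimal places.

Σxᵢ = 10+3+10+8+12+6+5 = 54, with n = 7.
Posterior ∝ λ^6e^(−4λ) · λ^54e^(−7λ) = λ^60e^(−11λ), i.e. Gamma(shape=61, rate=11).
The mode of a Gamma(a, b) with a ≥ 1 (shape–rate) is (a−1)/b = 60/11 ≈ 5.45.

λ̂_MAP = 5.45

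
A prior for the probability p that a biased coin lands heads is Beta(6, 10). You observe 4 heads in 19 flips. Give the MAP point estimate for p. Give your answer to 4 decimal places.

Prior: Beta(6, 10).
Data: 4 successes in 19 trials. The binomial likelihood contributes p^4(1−p)^15, so the posterior is Beta(6+4, 10+15) = Beta(10, 25).
For Beta(a, b) with a, b > 1 the mode is (a−1)/(a+b−2) = 9/33 ≈ 0.2727.

p̂_MAP = 0.2727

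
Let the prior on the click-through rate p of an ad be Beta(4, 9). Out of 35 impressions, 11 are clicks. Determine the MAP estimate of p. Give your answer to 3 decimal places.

p̂_MAP = 0.304

Prior: Beta(4, 9).
Data: 11 successes in 35 trials. The binomial likelihood contributes p^11(1−p)^24, so the posterior is Beta(4+11, 9+24) = Beta(15, 33).
For Beta(a, b) with a, b > 1 the mode is (a−1)/(a+b−2) = 14/46 ≈ 0.304.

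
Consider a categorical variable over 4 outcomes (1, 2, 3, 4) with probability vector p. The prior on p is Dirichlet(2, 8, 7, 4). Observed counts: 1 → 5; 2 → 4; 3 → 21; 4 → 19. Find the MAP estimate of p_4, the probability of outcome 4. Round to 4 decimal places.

MAP estimate: 0.3333

The posterior is Dirichlet(αᵢ + nᵢ) = Dirichlet(7, 12, 28, 23).
For a Dirichlet(a₁,…,a_K) with all aᵢ > 1, the mode has j-th component (aⱼ − 1)/(Σaᵢ − K).
Here Σaᵢ = 70 and K = 4, so p_4 = (23 − 1)/(70 − 4) = 22/66 ≈ 0.3333.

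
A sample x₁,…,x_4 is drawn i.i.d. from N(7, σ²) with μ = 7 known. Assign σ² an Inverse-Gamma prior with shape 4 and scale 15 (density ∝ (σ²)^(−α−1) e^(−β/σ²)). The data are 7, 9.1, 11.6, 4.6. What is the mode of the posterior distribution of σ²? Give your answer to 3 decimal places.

σ̂²_MAP = 4.381

Sum of squared deviations about the known mean: SS = (7−7)² + (9.1−7)² + (11.6−7)² + (4.6−7)² = 31.33.
The Normal likelihood contributes (σ²)^(−n/2) exp(−SS/(2σ²)), so the posterior is Inverse-Gamma(α + n/2, β + SS/2) = Inverse-Gamma(6, 30.665).
The mode of Inverse-Gamma(a, b) is b/(a+1) = 30.665/7 ≈ 4.381.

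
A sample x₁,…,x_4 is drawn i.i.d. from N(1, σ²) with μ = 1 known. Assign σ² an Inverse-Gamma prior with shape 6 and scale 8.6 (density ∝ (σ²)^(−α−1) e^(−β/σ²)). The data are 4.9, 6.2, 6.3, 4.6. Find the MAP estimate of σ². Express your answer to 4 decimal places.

σ̂²_MAP = 5.5833

Sum of squared deviations about the known mean: SS = (4.9−1)² + (6.2−1)² + (6.3−1)² + (4.6−1)² = 83.3.
The Normal likelihood contributes (σ²)^(−n/2) exp(−SS/(2σ²)), so the posterior is Inverse-Gamma(α + n/2, β + SS/2) = Inverse-Gamma(8, 50.25).
The mode of Inverse-Gamma(a, b) is b/(a+1) = 50.25/9 ≈ 5.5833.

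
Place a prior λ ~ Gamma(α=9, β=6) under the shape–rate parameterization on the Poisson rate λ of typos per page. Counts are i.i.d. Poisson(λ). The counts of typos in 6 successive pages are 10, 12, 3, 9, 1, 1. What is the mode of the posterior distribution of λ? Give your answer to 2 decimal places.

Σxᵢ = 10+12+3+9+1+1 = 36, with n = 6.
Posterior ∝ λ^8e^(−6λ) · λ^36e^(−6λ) = λ^44e^(−12λ), i.e. Gamma(shape=45, rate=12).
The mode of a Gamma(a, b) with a ≥ 1 (shape–rate) is (a−1)/b = 44/12 ≈ 3.67.

λ̂_MAP = 3.67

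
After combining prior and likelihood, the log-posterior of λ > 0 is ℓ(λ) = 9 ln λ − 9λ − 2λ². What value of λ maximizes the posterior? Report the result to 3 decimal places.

ℓ'(λ) = 9/λ − 9 − 4λ. Setting this to zero and multiplying by λ: 4λ² + 9λ − 9 = 0.
λ = (−9 + √(9² + 4·4·9)) / (2·4) = (−9 + √225) / 8 = (−9 + 15)/8 = 3/4.
ℓ''(λ) = −9/λ² − 4 < 0, confirming a maximum.

λ̂_MAP = 0.750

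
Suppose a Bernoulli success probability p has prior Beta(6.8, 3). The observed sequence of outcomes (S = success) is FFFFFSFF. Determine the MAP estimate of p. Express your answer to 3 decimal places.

p̂_MAP = 0.430

Prior: Beta(6.8, 3).
Data: 1 success in 8 trials (from the sequence). The binomial likelihood contributes p(1−p)^7, so the posterior is Beta(6.8+1, 3+7) = Beta(7.8, 10).
For Beta(a, b) with a, b > 1 the mode is (a−1)/(a+b−2) = 6.8/15.8 ≈ 0.430.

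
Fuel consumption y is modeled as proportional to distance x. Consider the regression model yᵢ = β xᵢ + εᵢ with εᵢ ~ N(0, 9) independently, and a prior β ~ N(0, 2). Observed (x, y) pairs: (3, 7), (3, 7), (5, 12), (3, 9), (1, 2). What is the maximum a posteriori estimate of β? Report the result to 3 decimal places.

β̂_MAP = 2.278

log p(β | y) = −Σ(yᵢ − βxᵢ)²/(2·9) − β²/(2·2) + const.
Setting the derivative to zero: Σxᵢ(yᵢ − βxᵢ)/9 − β/2 = 0, so β = Σxᵢyᵢ / (Σxᵢ² + σ²/τ²).
Σxᵢyᵢ = 3·7 + 3·7 + 5·12 + 3·9 + 1·2 = 131; Σxᵢ² = 53; σ²/τ² = 4.5.
β̂_MAP = 131 / (53 + 4.5) = 131/57.5 ≈ 2.278.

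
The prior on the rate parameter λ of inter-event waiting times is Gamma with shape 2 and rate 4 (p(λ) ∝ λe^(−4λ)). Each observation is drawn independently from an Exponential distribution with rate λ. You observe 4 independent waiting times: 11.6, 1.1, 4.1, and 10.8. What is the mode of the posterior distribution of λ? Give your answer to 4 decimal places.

λ̂_MAP = 0.1582

The Exponential(rate=λ) likelihood is ∝ λ^n e^(−λΣtᵢ). Here n = 4 and Σtᵢ = 11.6 + 1.1 + 4.1 + 10.8 = 27.6.
Posterior ∝ λe^(−4λ) · λ^4e^(−27.6λ) = λ^5e^(−31.6λ), i.e. Gamma(6, 31.6).
Mode = (a−1)/b = 5/31.6 ≈ 0.1582.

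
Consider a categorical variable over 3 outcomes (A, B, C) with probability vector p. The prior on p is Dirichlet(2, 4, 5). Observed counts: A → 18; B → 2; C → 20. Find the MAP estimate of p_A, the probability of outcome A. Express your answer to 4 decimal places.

The posterior is Dirichlet(αᵢ + nᵢ) = Dirichlet(20, 6, 25).
For a Dirichlet(a₁,…,a_K) with all aᵢ > 1, the mode has j-th component (aⱼ − 1)/(Σaᵢ − K).
Here Σaᵢ = 51 and K = 3, so p_A = (20 − 1)/(51 − 3) = 19/48 ≈ 0.3958.

MAP estimate of p_A = 0.3958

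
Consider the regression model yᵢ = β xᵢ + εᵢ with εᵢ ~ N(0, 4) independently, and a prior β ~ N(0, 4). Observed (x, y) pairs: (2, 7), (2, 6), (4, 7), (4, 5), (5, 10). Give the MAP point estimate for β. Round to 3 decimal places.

β̂_MAP = 1.879

log p(β | y) = −Σ(yᵢ − βxᵢ)²/(2·4) − β²/(2·4) + const.
Setting the derivative to zero: Σxᵢ(yᵢ − βxᵢ)/4 − β/4 = 0, so β = Σxᵢyᵢ / (Σxᵢ² + σ²/τ²).
Σxᵢyᵢ = 2·7 + 2·6 + 4·7 + 4·5 + 5·10 = 124; Σxᵢ² = 65; σ²/τ² = 1.
β̂_MAP = 124 / (65 + 1) = 124/66 ≈ 1.879.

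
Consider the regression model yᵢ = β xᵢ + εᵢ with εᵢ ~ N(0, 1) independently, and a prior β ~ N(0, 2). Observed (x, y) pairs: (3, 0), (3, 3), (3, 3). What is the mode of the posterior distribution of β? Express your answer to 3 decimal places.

log p(β | y) = −Σ(yᵢ − βxᵢ)²/(2·1) − β²/(2·2) + const.
Setting the derivative to zero: Σxᵢ(yᵢ − βxᵢ)/1 − β/2 = 0, so β = Σxᵢyᵢ / (Σxᵢ² + σ²/τ²).
Σxᵢyᵢ = 3·0 + 3·3 + 3·3 = 18; Σxᵢ² = 27; σ²/τ² = 0.5.
β̂_MAP = 18 / (27 + 0.5) = 18/27.5 ≈ 0.655.

β̂_MAP = 0.655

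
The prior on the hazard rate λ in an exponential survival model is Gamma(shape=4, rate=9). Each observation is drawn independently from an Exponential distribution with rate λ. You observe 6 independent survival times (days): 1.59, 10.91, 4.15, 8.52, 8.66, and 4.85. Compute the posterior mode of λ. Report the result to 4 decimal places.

λ̂_MAP = 0.1888

The Exponential(rate=λ) likelihood is ∝ λ^n e^(−λΣtᵢ). Here n = 6 and Σtᵢ = 1.59 + 10.91 + 4.15 + 8.52 + 8.66 + 4.85 = 38.68.
Posterior ∝ λ^3e^(−9λ) · λ^6e^(−38.68λ) = λ^9e^(−47.68λ), i.e. Gamma(10, 47.68).
Mode = (a−1)/b = 9/47.68 ≈ 0.1888.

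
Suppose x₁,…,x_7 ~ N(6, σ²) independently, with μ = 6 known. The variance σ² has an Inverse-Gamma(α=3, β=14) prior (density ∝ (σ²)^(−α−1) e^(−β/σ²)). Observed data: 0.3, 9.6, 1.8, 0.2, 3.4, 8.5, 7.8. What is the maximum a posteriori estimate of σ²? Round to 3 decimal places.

σ̂²_MAP = 9.399

Sum of squared deviations about the known mean: SS = (0.3−6)² + (9.6−6)² + (1.8−6)² + (0.2−6)² + (3.4−6)² + (8.5−6)² + (7.8−6)² = 112.98.
The Normal likelihood contributes (σ²)^(−n/2) exp(−SS/(2σ²)), so the posterior is Inverse-Gamma(α + n/2, β + SS/2) = Inverse-Gamma(6.5, 70.49).
The mode of Inverse-Gamma(a, b) is b/(a+1) = 70.49/7.5 ≈ 9.399.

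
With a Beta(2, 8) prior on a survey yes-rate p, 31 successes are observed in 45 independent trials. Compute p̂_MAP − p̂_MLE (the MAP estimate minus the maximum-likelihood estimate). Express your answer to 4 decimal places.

Posterior is Beta(33, 22); MAP = (33−1)/(55−2) = 32/53 ≈ 0.60377.
MLE ignores the prior: p̂_MLE = k/n = 31/45 ≈ 0.68889.
Difference = 32/53 − 31/45 = -203/2385 ≈ -0.0851.

MAP − MLE = -0.0851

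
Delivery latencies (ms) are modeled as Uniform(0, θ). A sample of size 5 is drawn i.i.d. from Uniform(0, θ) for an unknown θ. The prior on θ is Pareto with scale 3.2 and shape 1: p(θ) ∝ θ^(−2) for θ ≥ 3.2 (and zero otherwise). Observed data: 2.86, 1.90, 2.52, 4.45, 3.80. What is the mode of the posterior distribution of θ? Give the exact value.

θ̂_MAP = 4.45

The Uniform(0, θ) likelihood is θ^(−n) for θ ≥ max(xᵢ), zero otherwise. Here max(xᵢ) = 4.45.
Posterior ∝ θ^(−2) · θ^(−5) = θ^(−7) on θ ≥ max(3.2, 4.45) = 4.45.
This density is strictly decreasing in θ, so the posterior mode lies at the lower boundary of the support.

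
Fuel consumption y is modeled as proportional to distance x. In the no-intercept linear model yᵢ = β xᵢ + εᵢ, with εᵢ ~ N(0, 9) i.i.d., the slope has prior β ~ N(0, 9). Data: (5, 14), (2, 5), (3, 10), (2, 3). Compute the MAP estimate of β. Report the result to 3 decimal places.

β̂_MAP = 2.698

log p(β | y) = −Σ(yᵢ − βxᵢ)²/(2·9) − β²/(2·9) + const.
Setting the derivative to zero: Σxᵢ(yᵢ − βxᵢ)/9 − β/9 = 0, so β = Σxᵢyᵢ / (Σxᵢ² + σ²/τ²).
Σxᵢyᵢ = 5·14 + 2·5 + 3·10 + 2·3 = 116; Σxᵢ² = 42; σ²/τ² = 1.
β̂_MAP = 116 / (42 + 1) = 116/43 ≈ 2.698.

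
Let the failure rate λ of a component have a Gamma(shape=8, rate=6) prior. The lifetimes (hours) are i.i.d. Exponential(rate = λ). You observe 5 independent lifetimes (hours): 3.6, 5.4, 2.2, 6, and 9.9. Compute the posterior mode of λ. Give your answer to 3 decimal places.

λ̂_MAP = 0.363

The Exponential(rate=λ) likelihood is ∝ λ^n e^(−λΣtᵢ). Here n = 5 and Σtᵢ = 3.6 + 5.4 + 2.2 + 6 + 9.9 = 27.1.
Posterior ∝ λ^7e^(−6λ) · λ^5e^(−27.1λ) = λ^12e^(−33.1λ), i.e. Gamma(13, 33.1).
Mode = (a−1)/b = 12/33.1 ≈ 0.363.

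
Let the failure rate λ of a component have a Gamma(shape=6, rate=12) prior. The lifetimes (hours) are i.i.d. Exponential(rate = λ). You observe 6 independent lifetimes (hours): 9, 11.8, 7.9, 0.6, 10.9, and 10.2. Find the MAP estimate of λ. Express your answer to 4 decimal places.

λ̂_MAP = 0.1763

The Exponential(rate=λ) likelihood is ∝ λ^n e^(−λΣtᵢ). Here n = 6 and Σtᵢ = 9 + 11.8 + 7.9 + 0.6 + 10.9 + 10.2 = 50.4.
Posterior ∝ λ^5e^(−12λ) · λ^6e^(−50.4λ) = λ^11e^(−62.4λ), i.e. Gamma(12, 62.4).
Mode = (a−1)/b = 11/62.4 ≈ 0.1763.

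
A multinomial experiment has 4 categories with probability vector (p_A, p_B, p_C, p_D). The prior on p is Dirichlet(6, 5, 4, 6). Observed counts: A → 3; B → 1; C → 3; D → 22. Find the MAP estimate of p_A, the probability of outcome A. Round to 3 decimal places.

MAP estimate of p_A = 0.174

The posterior is Dirichlet(αᵢ + nᵢ) = Dirichlet(9, 6, 7, 28).
For a Dirichlet(a₁,…,a_K) with all aᵢ > 1, the mode has j-th component (aⱼ − 1)/(Σaᵢ − K).
Here Σaᵢ = 50 and K = 4, so p_A = (9 − 1)/(50 − 4) = 8/46 ≈ 0.174.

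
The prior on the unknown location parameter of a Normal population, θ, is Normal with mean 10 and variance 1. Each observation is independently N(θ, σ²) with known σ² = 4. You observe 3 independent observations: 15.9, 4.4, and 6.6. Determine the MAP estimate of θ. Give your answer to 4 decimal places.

n = 3; x̄ = (15.9 + 4.4 + 6.6)/3 = 26.9/3 = 269/30 ≈ 8.9667.
For a Normal prior and Normal likelihood with known variance, the posterior is Normal; its mode equals its mean, the precision-weighted average.
Prior precision 1/σ₀² = 1/1 = 1; data precision n/σ² = 3/4 = 0.75.
θ̂ = (1·10 + 0.75·(269/30)) / (1 + 0.75) = 16.725/1.75 = 669/70 ≈ 9.5571.

θ̂_MAP = 9.5571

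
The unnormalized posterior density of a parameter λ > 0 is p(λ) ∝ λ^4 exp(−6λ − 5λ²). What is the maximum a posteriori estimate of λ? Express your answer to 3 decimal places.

ℓ'(λ) = 4/λ − 6 − 10λ. Setting this to zero and multiplying by λ: 10λ² + 6λ − 4 = 0.
λ = (−6 + √(6² + 4·10·4)) / (2·10) = (−6 + √196) / 20 = (−6 + 14)/20 = 2/5.
ℓ''(λ) = −4/λ² − 10 < 0, confirming a maximum.

λ̂_MAP = 0.400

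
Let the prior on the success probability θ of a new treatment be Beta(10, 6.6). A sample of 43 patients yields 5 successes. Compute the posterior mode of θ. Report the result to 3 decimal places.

Prior: Beta(10, 6.6).
Data: 5 successes in 43 trials. The binomial likelihood contributes θ^5(1−θ)^38, so the posterior is Beta(10+5, 6.6+38) = Beta(15, 44.6).
For Beta(a, b) with a, b > 1 the mode is (a−1)/(a+b−2) = 14/57.6 ≈ 0.243.

θ̂_MAP = 0.243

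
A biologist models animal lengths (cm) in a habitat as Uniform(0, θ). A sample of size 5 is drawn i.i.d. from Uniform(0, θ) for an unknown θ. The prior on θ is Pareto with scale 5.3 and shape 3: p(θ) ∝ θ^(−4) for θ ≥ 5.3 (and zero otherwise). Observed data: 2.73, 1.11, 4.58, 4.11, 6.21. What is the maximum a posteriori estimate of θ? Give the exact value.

θ̂_MAP = 6.21

The Uniform(0, θ) likelihood is θ^(−n) for θ ≥ max(xᵢ), zero otherwise. Here max(xᵢ) = 6.21.
Posterior ∝ θ^(−4) · θ^(−5) = θ^(−9) on θ ≥ max(5.3, 6.21) = 6.21.
This density is strictly decreasing in θ, so the posterior mode lies at the lower boundary of the support.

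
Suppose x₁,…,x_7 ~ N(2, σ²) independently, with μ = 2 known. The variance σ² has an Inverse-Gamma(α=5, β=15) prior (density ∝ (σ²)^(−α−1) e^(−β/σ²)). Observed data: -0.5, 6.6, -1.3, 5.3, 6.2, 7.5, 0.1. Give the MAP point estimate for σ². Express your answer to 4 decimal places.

σ̂²_MAP = 6.8784

Sum of squared deviations about the known mean: SS = (-0.5−2)² + (6.6−2)² + (-1.3−2)² + (5.3−2)² + (6.2−2)² + (7.5−2)² + (0.1−2)² = 100.69.
The Normal likelihood contributes (σ²)^(−n/2) exp(−SS/(2σ²)), so the posterior is Inverse-Gamma(α + n/2, β + SS/2) = Inverse-Gamma(8.5, 65.345).
The mode of Inverse-Gamma(a, b) is b/(a+1) = 65.345/9.5 ≈ 6.8784.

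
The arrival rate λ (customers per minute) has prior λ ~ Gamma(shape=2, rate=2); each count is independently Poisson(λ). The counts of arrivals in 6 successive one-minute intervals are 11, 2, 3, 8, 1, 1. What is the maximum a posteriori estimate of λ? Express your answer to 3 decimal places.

λ̂_MAP = 3.375

Σxᵢ = 11+2+3+8+1+1 = 26, with n = 6.
Posterior ∝ λe^(−2λ) · λ^26e^(−6λ) = λ^27e^(−8λ), i.e. Gamma(shape=28, rate=8).
The mode of a Gamma(a, b) with a ≥ 1 (shape–rate) is (a−1)/b = 27/8 ≈ 3.375.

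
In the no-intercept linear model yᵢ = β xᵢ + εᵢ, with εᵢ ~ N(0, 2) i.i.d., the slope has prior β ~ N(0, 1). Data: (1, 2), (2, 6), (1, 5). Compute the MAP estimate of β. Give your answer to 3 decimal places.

β̂_MAP = 2.375

log p(β | y) = −Σ(yᵢ − βxᵢ)²/(2·2) − β²/(2·1) + const.
Setting the derivative to zero: Σxᵢ(yᵢ − βxᵢ)/2 − β/1 = 0, so β = Σxᵢyᵢ / (Σxᵢ² + σ²/τ²).
Σxᵢyᵢ = 1·2 + 2·6 + 1·5 = 19; Σxᵢ² = 6; σ²/τ² = 2.
β̂_MAP = 19 / (6 + 2) = 19/8 ≈ 2.375.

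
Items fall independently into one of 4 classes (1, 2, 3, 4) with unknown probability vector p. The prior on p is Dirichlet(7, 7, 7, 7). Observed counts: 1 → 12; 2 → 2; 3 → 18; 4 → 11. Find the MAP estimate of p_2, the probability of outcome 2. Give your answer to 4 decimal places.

The posterior is Dirichlet(αᵢ + nᵢ) = Dirichlet(19, 9, 25, 18).
For a Dirichlet(a₁,…,a_K) with all aᵢ > 1, the mode has j-th component (aⱼ − 1)/(Σaᵢ − K).
Here Σaᵢ = 71 and K = 4, so p_2 = (9 − 1)/(71 − 4) = 8/67 ≈ 0.1194.

MAP estimate: 0.1194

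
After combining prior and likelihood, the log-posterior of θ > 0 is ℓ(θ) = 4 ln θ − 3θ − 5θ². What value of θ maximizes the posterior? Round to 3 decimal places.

ℓ'(θ) = 4/θ − 3 − 10θ. Setting this to zero and multiplying by θ: 10θ² + 3θ − 4 = 0.
θ = (−3 + √(3² + 4·10·4)) / (2·10) = (−3 + √169) / 20 = (−3 + 13)/20 = 1/2.
ℓ''(θ) = −4/θ² − 10 < 0, confirming a maximum.

θ̂_MAP = 0.500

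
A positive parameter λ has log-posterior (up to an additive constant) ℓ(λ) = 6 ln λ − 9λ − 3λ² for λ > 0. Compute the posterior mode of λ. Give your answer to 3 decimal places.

λ̂_MAP = 0.500

ℓ'(λ) = 6/λ − 9 − 6λ. Setting this to zero and multiplying by λ: 6λ² + 9λ − 6 = 0.
λ = (−9 + √(9² + 4·6·6)) / (2·6) = (−9 + √225) / 12 = (−9 + 15)/12 = 1/2.
ℓ''(λ) = −6/λ² − 6 < 0, confirming a maximum.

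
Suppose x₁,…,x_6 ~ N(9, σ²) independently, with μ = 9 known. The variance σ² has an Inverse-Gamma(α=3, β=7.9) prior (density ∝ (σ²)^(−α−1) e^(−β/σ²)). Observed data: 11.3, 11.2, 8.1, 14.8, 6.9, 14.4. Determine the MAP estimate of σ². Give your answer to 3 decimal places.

Sum of squared deviations about the known mean: SS = (11.3−9)² + (11.2−9)² + (8.1−9)² + (14.8−9)² + (6.9−9)² + (14.4−9)² = 78.15.
The Normal likelihood contributes (σ²)^(−n/2) exp(−SS/(2σ²)), so the posterior is Inverse-Gamma(α + n/2, β + SS/2) = Inverse-Gamma(6, 46.975).
The mode of Inverse-Gamma(a, b) is b/(a+1) = 46.975/7 ≈ 6.711.

σ̂²_MAP = 6.711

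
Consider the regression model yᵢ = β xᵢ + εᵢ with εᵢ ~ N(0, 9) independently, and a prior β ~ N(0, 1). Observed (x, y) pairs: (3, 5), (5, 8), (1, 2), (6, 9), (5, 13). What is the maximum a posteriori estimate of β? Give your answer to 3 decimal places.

β̂_MAP = 1.676

log p(β | y) = −Σ(yᵢ − βxᵢ)²/(2·9) − β²/(2·1) + const.
Setting the derivative to zero: Σxᵢ(yᵢ − βxᵢ)/9 − β/1 = 0, so β = Σxᵢyᵢ / (Σxᵢ² + σ²/τ²).
Σxᵢyᵢ = 3·5 + 5·8 + 1·2 + 6·9 + 5·13 = 176; Σxᵢ² = 96; σ²/τ² = 9.
β̂_MAP = 176 / (96 + 9) = 176/105 ≈ 1.676.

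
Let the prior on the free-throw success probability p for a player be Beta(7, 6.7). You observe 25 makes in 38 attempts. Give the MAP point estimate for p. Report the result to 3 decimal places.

p̂_MAP = 0.624

Prior: Beta(7, 6.7).
Data: 25 successes in 38 trials. The binomial likelihood contributes p^25(1−p)^13, so the posterior is Beta(7+25, 6.7+13) = Beta(32, 19.7).
For Beta(a, b) with a, b > 1 the mode is (a−1)/(a+b−2) = 31/49.7 ≈ 0.624.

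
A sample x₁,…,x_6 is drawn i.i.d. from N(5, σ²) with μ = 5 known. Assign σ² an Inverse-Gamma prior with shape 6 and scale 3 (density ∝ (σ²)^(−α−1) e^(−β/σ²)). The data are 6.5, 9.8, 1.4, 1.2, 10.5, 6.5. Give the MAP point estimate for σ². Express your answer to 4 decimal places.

σ̂²_MAP = 4.5595

Sum of squared deviations about the known mean: SS = (6.5−5)² + (9.8−5)² + (1.4−5)² + (1.2−5)² + (10.5−5)² + (6.5−5)² = 85.19.
The Normal likelihood contributes (σ²)^(−n/2) exp(−SS/(2σ²)), so the posterior is Inverse-Gamma(α + n/2, β + SS/2) = Inverse-Gamma(9, 45.595).
The mode of Inverse-Gamma(a, b) is b/(a+1) = 45.595/10 ≈ 4.5595.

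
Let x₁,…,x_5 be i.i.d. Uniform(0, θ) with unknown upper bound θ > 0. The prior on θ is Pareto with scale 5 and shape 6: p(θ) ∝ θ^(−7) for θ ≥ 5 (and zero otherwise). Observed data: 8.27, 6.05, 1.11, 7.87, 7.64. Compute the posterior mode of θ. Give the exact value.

θ̂_MAP = 8.27

The Uniform(0, θ) likelihood is θ^(−n) for θ ≥ max(xᵢ), zero otherwise. Here max(xᵢ) = 8.27.
Posterior ∝ θ^(−7) · θ^(−5) = θ^(−12) on θ ≥ max(5, 8.27) = 8.27.
This density is strictly decreasing in θ, so the posterior mode lies at the lower boundary of the support.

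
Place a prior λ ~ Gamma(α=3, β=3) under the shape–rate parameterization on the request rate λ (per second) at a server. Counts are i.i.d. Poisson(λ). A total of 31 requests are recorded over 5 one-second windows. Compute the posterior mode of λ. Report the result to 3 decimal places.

Σxᵢ = 31, n = 5.
Posterior ∝ λ^2e^(−3λ) · λ^31e^(−5λ) = λ^33e^(−8λ), i.e. Gamma(shape=34, rate=8).
The mode of a Gamma(a, b) with a ≥ 1 (shape–rate) is (a−1)/b = 33/8 ≈ 4.125.

λ̂_MAP = 4.125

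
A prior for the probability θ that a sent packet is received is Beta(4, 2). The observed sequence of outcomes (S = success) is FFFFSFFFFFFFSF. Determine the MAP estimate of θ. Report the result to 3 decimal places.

θ̂_MAP = 0.278

Prior: Beta(4, 2).
Data: 2 successes in 14 trials (from the sequence). The binomial likelihood contributes θ^2(1−θ)^12, so the posterior is Beta(4+2, 2+12) = Beta(6, 14).
For Beta(a, b) with a, b > 1 the mode is (a−1)/(a+b−2) = 5/18 ≈ 0.278.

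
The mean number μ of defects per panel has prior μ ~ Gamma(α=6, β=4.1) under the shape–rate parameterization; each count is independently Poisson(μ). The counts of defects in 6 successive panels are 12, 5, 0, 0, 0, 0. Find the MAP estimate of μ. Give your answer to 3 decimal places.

Σxᵢ = 12+5+0+0+0+0 = 17, with n = 6.
Posterior ∝ μ^5e^(−4.1μ) · μ^17e^(−6μ) = μ^22e^(−10.1μ), i.e. Gamma(shape=23, rate=10.1).
The mode of a Gamma(a, b) with a ≥ 1 (shape–rate) is (a−1)/b = 22/10.1 ≈ 2.178.

μ̂_MAP = 2.178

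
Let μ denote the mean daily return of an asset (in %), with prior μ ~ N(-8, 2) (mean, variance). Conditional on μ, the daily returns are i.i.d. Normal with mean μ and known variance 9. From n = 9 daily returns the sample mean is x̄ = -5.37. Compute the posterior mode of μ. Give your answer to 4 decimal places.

μ̂_MAP = -6.2467

n = 9, x̄ = -5.37.
For a Normal prior and Normal likelihood with known variance, the posterior is Normal; its mode equals its mean, the precision-weighted average.
Prior precision 1/σ₀² = 1/2 = 0.5; data precision n/σ² = 9/9 = 1.
μ̂ = (0.5·(-8) + 1·(-5.37)) / (0.5 + 1) = (-9.37)/1.5 = -937/150 ≈ -6.2467.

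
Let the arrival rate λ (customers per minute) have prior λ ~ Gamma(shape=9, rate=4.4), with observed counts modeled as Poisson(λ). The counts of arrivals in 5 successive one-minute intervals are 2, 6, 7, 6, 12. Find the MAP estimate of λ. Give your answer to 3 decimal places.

λ̂_MAP = 4.362

Σxᵢ = 2+6+7+6+12 = 33, with n = 5.
Posterior ∝ λ^8e^(−4.4λ) · λ^33e^(−5λ) = λ^41e^(−9.4λ), i.e. Gamma(shape=42, rate=9.4).
The mode of a Gamma(a, b) with a ≥ 1 (shape–rate) is (a−1)/b = 41/9.4 ≈ 4.362.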